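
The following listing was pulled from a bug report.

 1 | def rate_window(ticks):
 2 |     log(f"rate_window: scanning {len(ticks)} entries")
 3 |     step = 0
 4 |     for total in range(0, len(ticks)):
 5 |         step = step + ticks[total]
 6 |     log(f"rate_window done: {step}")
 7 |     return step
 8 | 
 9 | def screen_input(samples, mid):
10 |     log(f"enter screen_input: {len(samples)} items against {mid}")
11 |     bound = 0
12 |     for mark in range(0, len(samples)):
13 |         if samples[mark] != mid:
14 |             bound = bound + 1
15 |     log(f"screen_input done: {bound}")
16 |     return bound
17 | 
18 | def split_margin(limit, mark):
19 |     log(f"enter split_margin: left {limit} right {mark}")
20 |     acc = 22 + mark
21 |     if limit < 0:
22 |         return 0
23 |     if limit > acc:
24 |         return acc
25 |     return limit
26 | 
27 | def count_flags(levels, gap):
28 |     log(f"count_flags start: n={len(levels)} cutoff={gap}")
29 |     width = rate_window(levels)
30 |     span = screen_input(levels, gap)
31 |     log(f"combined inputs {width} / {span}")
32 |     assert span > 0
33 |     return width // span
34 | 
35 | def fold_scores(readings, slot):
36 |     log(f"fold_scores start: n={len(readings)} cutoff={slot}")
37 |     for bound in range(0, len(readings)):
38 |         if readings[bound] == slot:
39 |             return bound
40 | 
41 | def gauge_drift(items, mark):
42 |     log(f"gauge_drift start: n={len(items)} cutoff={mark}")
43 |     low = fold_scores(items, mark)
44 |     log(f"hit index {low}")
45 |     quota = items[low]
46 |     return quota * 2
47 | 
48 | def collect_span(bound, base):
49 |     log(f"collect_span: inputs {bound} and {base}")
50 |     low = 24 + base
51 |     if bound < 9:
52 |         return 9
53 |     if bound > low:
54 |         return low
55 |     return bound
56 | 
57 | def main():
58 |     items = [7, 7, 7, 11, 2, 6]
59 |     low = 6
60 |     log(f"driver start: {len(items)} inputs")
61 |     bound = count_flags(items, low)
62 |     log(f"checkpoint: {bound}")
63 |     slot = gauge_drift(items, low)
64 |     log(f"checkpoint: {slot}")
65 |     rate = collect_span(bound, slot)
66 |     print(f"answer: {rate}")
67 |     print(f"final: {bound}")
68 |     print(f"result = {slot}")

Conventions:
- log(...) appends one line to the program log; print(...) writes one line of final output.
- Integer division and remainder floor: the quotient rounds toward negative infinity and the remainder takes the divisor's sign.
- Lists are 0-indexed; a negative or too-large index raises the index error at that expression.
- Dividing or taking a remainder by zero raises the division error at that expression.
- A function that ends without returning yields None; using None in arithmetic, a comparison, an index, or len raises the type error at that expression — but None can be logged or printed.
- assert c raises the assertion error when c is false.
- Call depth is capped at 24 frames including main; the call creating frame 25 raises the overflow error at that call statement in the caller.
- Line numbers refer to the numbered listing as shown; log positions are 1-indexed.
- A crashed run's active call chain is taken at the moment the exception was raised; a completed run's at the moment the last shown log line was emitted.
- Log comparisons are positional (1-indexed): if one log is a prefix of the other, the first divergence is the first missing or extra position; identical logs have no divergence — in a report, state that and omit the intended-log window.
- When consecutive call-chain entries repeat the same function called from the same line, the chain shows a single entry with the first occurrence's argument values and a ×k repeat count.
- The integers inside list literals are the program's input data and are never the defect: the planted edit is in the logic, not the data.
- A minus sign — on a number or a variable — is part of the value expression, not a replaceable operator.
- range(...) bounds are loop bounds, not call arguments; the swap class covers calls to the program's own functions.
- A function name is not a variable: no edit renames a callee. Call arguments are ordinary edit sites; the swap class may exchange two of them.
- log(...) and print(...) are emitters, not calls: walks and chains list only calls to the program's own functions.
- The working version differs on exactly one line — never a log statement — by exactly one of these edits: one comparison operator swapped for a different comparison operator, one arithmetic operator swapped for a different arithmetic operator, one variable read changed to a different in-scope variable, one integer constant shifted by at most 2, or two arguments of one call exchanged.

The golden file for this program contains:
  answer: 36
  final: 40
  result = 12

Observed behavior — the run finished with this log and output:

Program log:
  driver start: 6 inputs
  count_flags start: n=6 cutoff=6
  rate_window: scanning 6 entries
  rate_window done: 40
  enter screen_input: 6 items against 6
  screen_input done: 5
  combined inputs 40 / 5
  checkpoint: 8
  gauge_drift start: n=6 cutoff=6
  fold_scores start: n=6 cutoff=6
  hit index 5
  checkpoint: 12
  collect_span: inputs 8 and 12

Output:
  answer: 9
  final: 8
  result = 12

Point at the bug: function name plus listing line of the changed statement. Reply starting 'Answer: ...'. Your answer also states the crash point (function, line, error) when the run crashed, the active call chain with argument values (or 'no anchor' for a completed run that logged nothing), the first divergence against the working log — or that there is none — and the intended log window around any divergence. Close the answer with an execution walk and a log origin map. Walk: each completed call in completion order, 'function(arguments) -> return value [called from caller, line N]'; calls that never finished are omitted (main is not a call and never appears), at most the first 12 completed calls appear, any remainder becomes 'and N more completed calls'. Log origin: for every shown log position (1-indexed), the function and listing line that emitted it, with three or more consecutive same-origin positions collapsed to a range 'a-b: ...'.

Answer: the defect is in screen_input at line 13.
Key fact: The earliest visible damage is log position 6 — 'screen_input done: 5' rather than the intended 'screen_input done: 1'.
Call chain: main -> collect_span(8, 12) (called at line 65).
First divergence: position 6 — the shown line 'screen_input done: 5' should read 'screen_input done: 1'.
Intended log window:
  4: rate_window done: 40
  5: enter screen_input: 6 items against 6
  6: screen_input done: 1
  7: combined inputs 40 / 1
Execution walk:
  rate_window([7, 7, 7, 11, 2, 6]) -> 40  [called from count_flags, line 29]
  screen_input([7, 7, 7, 11, 2, 6], 6) -> 5  [called from count_flags, line 30]
  count_flags([7, 7, 7, 11, 2, 6], 6) -> 8  [called from main, line 61]
  fold_scores([7, 7, 7, 11, 2, 6], 6) -> 5  [called from gauge_drift, line 43]
  gauge_drift([7, 7, 7, 11, 2, 6], 6) -> 12  [called from main, line 63]
  collect_span(8, 12) -> 9  [called from main, line 65]
Log line origins:
  1: logged in main at line 60
  2: logged in count_flags at line 28
  3: logged in rate_window at line 2
  4: logged in rate_window at line 6
  5: logged in screen_input at line 10
  6: logged in screen_input at line 15
  7: logged in count_flags at line 31
  8: logged in main at line 62
  9: logged in gauge_drift at line 42
  10: logged in fold_scores at line 36
  11: logged in gauge_drift at line 44
  12: logged in main at line 64
  13: logged in collect_span at line 49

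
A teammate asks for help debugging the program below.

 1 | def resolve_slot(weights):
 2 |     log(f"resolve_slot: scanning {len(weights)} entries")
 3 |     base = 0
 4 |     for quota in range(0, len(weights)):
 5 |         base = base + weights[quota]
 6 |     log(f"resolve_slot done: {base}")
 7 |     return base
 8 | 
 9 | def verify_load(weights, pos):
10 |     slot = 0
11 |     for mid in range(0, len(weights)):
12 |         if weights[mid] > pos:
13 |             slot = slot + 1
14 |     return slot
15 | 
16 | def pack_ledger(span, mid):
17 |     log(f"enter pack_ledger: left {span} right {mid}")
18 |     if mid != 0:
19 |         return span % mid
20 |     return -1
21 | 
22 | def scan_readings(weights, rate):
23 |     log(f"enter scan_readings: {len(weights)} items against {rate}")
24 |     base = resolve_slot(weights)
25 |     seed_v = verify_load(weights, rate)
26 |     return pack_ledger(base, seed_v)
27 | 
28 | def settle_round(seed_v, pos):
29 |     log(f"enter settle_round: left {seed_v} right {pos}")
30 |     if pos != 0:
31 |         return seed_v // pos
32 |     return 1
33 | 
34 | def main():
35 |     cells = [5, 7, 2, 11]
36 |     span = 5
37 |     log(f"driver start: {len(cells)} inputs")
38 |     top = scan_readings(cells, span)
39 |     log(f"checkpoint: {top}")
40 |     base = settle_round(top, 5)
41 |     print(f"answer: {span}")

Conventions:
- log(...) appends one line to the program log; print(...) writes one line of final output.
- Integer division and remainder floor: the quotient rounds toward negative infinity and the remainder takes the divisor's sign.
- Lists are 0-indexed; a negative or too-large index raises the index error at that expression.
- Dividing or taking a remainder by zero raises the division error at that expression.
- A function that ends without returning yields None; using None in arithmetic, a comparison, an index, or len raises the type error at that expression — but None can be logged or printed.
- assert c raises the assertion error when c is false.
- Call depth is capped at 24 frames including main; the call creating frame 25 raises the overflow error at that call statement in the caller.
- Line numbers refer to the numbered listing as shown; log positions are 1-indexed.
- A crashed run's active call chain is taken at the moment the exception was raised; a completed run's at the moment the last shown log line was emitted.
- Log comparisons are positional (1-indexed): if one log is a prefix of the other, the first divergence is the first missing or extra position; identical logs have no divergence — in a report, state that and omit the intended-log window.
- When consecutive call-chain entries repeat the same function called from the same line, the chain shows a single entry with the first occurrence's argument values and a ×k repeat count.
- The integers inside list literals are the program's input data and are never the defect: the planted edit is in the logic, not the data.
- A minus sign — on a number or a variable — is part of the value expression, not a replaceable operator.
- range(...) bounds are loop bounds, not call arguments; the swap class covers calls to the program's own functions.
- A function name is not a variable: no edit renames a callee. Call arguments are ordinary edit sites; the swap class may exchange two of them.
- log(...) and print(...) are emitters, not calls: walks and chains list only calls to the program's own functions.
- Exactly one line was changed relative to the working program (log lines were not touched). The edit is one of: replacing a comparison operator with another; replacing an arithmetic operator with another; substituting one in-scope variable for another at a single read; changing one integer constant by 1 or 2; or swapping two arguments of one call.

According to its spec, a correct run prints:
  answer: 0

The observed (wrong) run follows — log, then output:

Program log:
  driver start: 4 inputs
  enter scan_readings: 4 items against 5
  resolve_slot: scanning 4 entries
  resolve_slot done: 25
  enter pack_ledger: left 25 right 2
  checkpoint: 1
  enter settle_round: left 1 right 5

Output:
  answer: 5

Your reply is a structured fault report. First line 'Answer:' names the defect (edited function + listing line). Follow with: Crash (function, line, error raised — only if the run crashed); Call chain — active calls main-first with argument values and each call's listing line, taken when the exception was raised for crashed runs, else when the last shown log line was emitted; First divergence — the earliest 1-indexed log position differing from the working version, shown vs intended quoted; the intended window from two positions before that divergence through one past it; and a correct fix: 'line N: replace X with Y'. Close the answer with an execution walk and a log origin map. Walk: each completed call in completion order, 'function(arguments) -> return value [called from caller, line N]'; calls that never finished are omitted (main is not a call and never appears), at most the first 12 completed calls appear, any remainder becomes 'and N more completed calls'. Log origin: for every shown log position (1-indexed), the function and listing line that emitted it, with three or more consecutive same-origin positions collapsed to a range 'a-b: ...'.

Answer: the defect is in main at line 41.
Key observation: The logs agree in full; only the final output differs.
Call chain: main -> settle_round(1, 5) (called at line 40).
First divergence: none; the two logs match at every position.
Execution walk:
  resolve_slot([5, 7, 2, 11]) -> 25  [called from scan_readings, line 24]
  verify_load([5, 7, 2, 11], 5) -> 2  [called from scan_readings, line 25]
  pack_ledger(25, 2) -> 1  [called from scan_readings, line 26]
  scan_readings([5, 7, 2, 11], 5) -> 1  [called from main, line 38]
  settle_round(1, 5) -> 0  [called from main, line 40]
Log origins:
  1: logged in main at line 37
  2: logged in scan_readings at line 23
  3: logged in resolve_slot at line 2
  4: logged in resolve_slot at line 6
  5: logged in pack_ledger at line 17
  6: logged in main at line 39
  7: logged in settle_round at line 29
A correct fix: line 41: replace `span` with `base`.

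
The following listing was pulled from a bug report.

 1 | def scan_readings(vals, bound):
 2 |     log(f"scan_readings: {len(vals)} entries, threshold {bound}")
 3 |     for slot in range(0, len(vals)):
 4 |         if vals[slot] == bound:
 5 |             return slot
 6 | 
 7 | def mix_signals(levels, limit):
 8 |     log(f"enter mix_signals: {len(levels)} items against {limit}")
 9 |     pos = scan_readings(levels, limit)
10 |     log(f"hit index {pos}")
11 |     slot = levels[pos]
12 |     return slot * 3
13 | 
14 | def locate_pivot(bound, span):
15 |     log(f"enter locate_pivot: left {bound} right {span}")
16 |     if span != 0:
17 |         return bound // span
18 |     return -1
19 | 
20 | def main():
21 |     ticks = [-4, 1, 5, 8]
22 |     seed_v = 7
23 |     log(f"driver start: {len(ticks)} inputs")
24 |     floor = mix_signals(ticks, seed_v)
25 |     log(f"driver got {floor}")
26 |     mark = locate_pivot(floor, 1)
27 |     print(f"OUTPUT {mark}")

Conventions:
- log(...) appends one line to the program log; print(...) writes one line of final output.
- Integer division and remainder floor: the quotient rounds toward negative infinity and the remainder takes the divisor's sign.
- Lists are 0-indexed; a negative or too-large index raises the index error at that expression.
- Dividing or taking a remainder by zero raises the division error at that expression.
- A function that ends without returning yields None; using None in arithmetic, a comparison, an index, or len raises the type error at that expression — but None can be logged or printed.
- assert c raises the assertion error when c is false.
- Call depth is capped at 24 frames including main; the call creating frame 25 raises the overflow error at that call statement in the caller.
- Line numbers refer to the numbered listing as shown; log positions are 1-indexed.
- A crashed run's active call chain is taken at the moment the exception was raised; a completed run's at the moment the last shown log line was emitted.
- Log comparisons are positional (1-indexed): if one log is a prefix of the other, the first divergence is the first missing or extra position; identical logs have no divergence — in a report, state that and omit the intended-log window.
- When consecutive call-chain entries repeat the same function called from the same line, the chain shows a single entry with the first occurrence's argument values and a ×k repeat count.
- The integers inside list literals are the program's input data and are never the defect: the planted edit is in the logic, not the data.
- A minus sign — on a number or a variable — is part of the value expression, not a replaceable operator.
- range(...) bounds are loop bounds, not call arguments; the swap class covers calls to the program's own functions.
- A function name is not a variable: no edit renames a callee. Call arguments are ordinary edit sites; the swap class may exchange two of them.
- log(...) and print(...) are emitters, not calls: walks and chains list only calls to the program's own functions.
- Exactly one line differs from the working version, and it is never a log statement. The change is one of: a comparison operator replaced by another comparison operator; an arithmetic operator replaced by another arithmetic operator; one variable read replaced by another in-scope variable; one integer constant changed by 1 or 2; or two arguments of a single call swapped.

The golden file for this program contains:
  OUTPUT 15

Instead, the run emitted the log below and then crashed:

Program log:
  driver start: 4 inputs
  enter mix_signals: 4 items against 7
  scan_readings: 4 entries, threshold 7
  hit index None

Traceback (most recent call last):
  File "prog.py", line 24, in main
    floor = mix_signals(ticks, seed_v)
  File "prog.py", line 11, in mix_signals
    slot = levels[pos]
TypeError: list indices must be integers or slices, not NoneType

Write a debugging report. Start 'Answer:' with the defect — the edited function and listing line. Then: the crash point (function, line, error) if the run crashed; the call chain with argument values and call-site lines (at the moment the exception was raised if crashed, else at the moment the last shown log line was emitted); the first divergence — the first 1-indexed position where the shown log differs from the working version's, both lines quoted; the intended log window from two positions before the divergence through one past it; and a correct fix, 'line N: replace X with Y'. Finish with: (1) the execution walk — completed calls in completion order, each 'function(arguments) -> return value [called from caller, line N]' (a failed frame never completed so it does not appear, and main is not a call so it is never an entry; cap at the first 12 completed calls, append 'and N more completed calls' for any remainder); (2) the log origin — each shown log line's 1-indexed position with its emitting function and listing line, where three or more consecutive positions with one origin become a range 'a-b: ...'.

Answer: the defect is in main at line 22.
Core observation: Position 2 is the first bad log line: 'enter mix_signals: 4 items against 7' should read 'enter mix_signals: 4 items against 5'.
Crash: mix_signals, line 11, TypeError.
Call chain: main -> mix_signals([-4, 1, 5, 8], 7) (called at line 24).
First divergence: position 2; shown 'enter mix_signals: 4 items against 7' vs intended 'enter mix_signals: 4 items against 5'.
Intended log window:
  1: driver start: 4 inputs
  2: enter mix_signals: 4 items against 5
  3: scan_readings: 4 entries, threshold 5
Execution walk:
  scan_readings([-4, 1, 5, 8], 7) -> None  [called from mix_signals, line 9]
Log origins:
  1: emitted by main (line 23)
  2: emitted by mix_signals (line 8)
  3: emitted by scan_readings (line 2)
  4: emitted by mix_signals (line 10)
A correct fix: line 22: replace `7` with `5`.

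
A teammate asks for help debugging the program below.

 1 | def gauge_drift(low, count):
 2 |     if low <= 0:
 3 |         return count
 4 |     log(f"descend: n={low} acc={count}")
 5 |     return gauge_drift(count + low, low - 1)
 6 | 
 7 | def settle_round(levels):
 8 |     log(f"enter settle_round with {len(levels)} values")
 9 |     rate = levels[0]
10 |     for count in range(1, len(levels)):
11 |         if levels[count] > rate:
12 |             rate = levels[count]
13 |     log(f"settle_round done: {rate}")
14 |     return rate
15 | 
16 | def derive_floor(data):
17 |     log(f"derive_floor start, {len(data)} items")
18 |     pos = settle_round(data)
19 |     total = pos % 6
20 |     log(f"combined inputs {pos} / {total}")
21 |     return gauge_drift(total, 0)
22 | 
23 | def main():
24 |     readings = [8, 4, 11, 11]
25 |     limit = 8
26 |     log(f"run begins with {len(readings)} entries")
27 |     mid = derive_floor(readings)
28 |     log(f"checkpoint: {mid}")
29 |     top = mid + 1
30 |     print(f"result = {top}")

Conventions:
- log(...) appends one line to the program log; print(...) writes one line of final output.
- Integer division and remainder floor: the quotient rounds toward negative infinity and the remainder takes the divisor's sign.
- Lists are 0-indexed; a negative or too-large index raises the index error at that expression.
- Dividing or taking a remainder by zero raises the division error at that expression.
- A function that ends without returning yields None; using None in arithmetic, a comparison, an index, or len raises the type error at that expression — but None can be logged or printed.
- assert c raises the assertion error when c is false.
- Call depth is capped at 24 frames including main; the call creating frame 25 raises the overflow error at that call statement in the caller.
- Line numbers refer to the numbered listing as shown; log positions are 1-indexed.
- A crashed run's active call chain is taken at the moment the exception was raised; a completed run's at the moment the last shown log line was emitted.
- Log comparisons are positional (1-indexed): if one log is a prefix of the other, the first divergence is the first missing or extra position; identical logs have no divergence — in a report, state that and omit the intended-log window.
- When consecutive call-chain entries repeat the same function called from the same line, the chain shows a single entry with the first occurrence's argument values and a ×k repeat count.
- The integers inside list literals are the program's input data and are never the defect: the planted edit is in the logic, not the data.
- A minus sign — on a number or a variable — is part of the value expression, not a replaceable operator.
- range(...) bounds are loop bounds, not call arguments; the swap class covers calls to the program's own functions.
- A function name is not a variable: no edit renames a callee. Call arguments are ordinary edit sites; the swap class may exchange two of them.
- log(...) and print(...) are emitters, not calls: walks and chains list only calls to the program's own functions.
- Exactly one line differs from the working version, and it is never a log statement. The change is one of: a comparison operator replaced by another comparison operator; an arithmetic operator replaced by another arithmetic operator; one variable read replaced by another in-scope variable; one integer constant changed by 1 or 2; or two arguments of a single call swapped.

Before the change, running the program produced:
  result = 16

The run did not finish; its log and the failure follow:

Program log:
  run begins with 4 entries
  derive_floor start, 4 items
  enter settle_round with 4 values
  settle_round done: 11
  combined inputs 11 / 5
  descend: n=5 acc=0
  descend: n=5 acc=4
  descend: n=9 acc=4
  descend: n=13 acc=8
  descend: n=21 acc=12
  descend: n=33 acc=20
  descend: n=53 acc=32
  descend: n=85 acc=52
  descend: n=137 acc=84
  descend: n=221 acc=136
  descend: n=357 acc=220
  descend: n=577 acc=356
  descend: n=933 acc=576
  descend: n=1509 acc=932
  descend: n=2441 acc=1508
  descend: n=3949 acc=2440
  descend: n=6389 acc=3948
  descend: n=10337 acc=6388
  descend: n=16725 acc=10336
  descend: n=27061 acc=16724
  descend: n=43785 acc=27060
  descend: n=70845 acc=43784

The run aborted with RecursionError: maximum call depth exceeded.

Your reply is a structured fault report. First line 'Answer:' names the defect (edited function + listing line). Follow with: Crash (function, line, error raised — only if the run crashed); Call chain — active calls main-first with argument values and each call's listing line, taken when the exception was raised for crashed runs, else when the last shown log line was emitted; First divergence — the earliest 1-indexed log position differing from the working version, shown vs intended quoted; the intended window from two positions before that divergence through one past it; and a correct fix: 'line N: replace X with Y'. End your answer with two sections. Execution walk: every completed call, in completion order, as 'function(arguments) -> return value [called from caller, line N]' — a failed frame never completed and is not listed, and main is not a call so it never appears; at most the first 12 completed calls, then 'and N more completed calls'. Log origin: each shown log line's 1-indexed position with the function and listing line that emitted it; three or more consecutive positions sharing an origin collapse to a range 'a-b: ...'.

Answer: the defect is in gauge_drift at line 5.
The tell: Log line 7 is where behavior first shows: 'descend: n=5 acc=4' appears instead of 'descend: n=4 acc=5'.
Crash: gauge_drift, line 5, RecursionError.
Call chain: main -> derive_floor([8, 4, 11, 11]) (called at line 27) -> gauge_drift(5, 0) (called at line 21) -> gauge_drift(5, 4) (called at line 5) ×21.
First divergence: position 7; shown 'descend: n=5 acc=4' vs intended 'descend: n=4 acc=5'.
Intended log window:
  5: combined inputs 11 / 5
  6: descend: n=5 acc=0
  7: descend: n=4 acc=5
  8: descend: n=3 acc=9
Execution walk:
  settle_round([8, 4, 11, 11]) -> 11  [called from derive_floor, line 18]
Log origin:
  1: from main, line 26
  2: from derive_floor, line 17
  3: from settle_round, line 8
  4: from settle_round, line 13
  5: from derive_floor, line 20
  6-27: from gauge_drift, line 4
A correct fix: line 5: replace `gauge_drift(count + low, low - 1)` with `gauge_drift(low - 1, count + low)`.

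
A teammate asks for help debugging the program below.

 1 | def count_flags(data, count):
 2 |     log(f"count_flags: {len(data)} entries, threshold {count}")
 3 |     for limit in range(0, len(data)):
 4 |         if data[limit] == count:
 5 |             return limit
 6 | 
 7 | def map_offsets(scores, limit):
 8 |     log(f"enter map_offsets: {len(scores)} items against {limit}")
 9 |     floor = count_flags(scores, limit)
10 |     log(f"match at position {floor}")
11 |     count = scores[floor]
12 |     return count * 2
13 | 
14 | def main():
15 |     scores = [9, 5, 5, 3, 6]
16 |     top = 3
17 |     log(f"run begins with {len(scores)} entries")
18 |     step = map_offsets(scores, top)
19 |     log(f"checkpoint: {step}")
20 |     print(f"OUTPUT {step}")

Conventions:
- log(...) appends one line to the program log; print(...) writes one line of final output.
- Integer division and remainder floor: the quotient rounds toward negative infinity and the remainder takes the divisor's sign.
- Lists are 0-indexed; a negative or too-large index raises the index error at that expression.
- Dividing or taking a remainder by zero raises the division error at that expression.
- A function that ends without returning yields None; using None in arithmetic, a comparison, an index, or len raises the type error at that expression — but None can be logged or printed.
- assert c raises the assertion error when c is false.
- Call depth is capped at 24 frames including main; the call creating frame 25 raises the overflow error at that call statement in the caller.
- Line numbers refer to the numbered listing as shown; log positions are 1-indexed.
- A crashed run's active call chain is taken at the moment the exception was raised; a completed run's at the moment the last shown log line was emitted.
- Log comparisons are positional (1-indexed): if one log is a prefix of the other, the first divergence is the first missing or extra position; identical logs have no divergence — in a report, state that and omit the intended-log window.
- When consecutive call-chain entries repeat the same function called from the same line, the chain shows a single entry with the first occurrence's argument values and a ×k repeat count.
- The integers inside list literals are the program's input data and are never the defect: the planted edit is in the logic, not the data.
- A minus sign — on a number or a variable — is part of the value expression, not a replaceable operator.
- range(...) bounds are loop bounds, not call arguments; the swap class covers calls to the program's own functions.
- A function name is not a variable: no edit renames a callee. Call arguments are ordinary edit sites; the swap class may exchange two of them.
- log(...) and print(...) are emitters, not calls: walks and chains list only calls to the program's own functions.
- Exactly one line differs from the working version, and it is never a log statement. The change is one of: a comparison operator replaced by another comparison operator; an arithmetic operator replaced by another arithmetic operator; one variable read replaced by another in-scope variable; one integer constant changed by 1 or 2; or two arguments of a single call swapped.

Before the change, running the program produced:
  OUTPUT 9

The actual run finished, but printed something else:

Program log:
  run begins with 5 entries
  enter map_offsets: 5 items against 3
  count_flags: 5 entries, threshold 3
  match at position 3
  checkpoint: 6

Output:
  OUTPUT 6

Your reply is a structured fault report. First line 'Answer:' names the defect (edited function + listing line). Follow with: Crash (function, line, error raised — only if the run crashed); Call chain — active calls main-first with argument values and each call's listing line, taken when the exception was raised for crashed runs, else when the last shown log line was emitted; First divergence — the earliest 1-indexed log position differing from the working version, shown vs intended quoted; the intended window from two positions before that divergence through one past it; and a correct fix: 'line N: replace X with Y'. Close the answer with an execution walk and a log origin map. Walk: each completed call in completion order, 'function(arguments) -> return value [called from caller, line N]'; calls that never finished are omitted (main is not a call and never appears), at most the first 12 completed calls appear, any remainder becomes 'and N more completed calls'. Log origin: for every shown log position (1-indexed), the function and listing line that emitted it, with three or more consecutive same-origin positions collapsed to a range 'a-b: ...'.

Answer: the defect is in map_offsets at line 12.
Core observation: At log position 5 the runs split — shown 'checkpoint: 6', but the working version logs 'checkpoint: 9'.
Call chain: main.
First divergence: position 5 — shown 'checkpoint: 6', intended 'checkpoint: 9'.
Intended log window:
  3: count_flags: 5 entries, threshold 3
  4: match at position 3
  5: checkpoint: 9
Execution walk:
  count_flags([9, 5, 5, 3, 6], 3) -> 3  [called from map_offsets, line 9]
  map_offsets([9, 5, 5, 3, 6], 3) -> 6  [called from main, line 18]
Origin of each log line:
  1: logged in main at line 17
  2: logged in map_offsets at line 8
  3: logged in count_flags at line 2
  4: logged in map_offsets at line 10
  5: logged in main at line 19
A correct fix: line 12: replace `2` with `3`.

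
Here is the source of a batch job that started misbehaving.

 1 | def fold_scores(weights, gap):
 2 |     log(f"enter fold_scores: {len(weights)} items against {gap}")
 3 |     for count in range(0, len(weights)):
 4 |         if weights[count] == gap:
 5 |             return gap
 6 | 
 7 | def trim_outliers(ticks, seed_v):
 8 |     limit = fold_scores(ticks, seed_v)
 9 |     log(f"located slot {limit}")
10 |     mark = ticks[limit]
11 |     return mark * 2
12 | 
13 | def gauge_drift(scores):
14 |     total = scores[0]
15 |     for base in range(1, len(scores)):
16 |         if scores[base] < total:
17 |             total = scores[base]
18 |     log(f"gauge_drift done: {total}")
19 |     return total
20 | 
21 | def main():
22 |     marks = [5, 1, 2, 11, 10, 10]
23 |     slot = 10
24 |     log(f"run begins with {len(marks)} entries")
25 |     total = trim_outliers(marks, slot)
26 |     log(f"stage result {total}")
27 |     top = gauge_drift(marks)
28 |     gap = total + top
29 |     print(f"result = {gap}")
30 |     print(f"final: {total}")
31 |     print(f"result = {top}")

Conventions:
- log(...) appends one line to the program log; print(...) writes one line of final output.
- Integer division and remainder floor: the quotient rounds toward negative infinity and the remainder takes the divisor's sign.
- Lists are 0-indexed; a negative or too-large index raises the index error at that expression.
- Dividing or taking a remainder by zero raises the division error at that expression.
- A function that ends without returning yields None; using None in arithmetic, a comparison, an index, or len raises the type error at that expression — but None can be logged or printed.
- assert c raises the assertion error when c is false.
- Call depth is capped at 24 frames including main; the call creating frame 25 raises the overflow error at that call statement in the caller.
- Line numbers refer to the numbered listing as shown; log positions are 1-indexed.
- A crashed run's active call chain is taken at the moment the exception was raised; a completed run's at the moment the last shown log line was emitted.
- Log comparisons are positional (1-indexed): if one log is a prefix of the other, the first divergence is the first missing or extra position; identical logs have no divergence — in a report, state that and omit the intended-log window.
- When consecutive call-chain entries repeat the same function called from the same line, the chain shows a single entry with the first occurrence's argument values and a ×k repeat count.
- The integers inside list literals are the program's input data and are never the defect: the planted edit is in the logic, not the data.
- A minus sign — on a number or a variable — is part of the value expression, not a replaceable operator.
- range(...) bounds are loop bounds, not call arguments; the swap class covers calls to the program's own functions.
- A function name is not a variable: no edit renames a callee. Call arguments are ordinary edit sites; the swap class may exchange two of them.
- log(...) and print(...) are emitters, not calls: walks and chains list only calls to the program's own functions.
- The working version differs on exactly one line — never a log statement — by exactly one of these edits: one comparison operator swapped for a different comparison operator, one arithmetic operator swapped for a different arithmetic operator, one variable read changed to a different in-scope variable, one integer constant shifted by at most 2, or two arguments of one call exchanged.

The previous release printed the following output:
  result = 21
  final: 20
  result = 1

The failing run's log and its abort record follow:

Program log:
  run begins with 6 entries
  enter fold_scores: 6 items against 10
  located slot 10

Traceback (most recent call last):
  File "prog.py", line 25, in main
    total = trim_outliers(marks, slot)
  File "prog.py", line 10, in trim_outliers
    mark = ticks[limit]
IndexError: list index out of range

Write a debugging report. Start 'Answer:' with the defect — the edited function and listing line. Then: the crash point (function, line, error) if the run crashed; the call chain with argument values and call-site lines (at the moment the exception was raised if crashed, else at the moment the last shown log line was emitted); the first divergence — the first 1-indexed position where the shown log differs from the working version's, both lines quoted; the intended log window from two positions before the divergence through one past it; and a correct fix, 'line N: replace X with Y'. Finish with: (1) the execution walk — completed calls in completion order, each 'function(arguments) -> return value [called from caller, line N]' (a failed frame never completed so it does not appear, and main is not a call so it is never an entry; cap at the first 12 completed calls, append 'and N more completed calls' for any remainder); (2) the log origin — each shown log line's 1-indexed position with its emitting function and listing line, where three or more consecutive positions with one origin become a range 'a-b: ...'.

Answer: the defect is in fold_scores at line 5.
Core observation: The log first diverges at position 3: the faulty run prints 'located slot 10' where the working version prints 'located slot 4'.
Crash: trim_outliers, line 10, IndexError.
Call chain: main -> trim_outliers([5, 1, 2, 11, 10, 10], 10) (called at line 25).
First divergence: position 3 — the shown line 'located slot 10' should read 'located slot 4'.
Intended log window:
  1: run begins with 6 entries
  2: enter fold_scores: 6 items against 10
  3: located slot 4
  4: stage result 20
Execution walk:
  fold_scores([5, 1, 2, 11, 10, 10], 10) -> 10  [called from trim_outliers, line 8]
Log line origins:
  1: from main, line 24
  2: from fold_scores, line 2
  3: from trim_outliers, line 9
A correct fix: line 5: replace `gap` with `count`.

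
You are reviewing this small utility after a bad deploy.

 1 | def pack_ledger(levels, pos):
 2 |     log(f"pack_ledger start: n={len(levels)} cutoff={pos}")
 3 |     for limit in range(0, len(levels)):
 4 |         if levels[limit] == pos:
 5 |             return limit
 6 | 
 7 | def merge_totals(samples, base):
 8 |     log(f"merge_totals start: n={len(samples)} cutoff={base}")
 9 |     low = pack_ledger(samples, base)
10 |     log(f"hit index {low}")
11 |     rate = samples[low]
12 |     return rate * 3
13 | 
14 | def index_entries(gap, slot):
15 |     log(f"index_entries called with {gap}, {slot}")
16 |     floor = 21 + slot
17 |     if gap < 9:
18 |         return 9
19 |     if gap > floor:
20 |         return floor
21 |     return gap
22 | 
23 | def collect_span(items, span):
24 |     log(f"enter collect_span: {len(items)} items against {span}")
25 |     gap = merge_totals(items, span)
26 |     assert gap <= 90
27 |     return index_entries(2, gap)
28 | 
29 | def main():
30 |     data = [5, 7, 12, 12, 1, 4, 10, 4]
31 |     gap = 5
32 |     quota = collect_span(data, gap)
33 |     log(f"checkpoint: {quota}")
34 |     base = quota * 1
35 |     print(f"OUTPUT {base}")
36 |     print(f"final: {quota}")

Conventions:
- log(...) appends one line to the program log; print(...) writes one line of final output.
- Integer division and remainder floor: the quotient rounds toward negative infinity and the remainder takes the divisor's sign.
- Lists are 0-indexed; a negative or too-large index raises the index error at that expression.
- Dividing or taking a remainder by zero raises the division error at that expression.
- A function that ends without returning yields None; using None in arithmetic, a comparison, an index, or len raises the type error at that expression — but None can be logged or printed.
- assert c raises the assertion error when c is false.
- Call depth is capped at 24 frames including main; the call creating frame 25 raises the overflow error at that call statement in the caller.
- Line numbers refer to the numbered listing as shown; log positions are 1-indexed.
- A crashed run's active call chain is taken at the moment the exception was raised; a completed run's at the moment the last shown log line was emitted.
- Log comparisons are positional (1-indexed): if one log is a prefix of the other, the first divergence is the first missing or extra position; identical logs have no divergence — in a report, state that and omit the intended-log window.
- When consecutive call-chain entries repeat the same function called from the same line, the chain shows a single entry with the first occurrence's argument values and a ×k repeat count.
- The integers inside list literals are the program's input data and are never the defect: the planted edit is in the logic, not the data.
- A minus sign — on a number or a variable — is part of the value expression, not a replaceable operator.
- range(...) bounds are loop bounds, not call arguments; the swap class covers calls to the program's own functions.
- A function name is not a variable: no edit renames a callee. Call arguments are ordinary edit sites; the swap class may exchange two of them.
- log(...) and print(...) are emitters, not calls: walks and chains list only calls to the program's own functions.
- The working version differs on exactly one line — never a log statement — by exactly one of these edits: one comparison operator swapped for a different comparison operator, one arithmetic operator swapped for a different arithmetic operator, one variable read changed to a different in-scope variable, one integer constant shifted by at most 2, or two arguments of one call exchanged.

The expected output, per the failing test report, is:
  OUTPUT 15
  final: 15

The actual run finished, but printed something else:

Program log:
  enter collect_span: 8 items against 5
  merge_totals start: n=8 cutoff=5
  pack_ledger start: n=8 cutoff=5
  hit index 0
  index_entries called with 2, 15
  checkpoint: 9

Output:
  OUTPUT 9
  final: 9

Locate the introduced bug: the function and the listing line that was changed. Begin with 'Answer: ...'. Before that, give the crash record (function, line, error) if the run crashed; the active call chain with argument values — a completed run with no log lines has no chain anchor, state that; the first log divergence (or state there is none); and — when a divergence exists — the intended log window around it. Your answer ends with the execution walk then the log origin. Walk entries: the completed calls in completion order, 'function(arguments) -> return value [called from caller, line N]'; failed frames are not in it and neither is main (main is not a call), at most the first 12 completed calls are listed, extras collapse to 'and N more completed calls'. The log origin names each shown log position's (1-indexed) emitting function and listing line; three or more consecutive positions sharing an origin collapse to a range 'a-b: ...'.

Answer: the defect is in collect_span at line 27.
Core observation: Log line 5 is where behavior first shows: 'index_entries called with 2, 15' appears instead of 'index_entries called with 15, 2'.
Call chain: main.
First divergence: position 5; shown 'index_entries called with 2, 15' vs intended 'index_entries called with 15, 2'.
Intended log window:
  3: pack_ledger start: n=8 cutoff=5
  4: hit index 0
  5: index_entries called with 15, 2
  6: checkpoint: 15
Execution walk:
  pack_ledger([5, 7, 12, 12, 1, 4, 10, 4], 5) -> 0  [called from merge_totals, line 9]
  merge_totals([5, 7, 12, 12, 1, 4, 10, 4], 5) -> 15  [called from collect_span, line 25]
  index_entries(2, 15) -> 9  [called from collect_span, line 27]
  collect_span([5, 7, 12, 12, 1, 4, 10, 4], 5) -> 9  [called from main, line 32]
Origin of each log line:
  1: logged in collect_span at line 24
  2: logged in merge_totals at line 8
  3: logged in pack_ledger at line 2
  4: logged in merge_totals at line 10
  5: logged in index_entries at line 15
  6: logged in main at line 33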